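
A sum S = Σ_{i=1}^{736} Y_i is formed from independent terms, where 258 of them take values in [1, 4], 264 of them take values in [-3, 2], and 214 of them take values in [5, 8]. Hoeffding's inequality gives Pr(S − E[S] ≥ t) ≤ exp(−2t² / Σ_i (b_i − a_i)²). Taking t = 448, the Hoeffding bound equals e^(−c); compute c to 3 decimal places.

Σ(b_i − a_i)² = 258·3² + 264·5² + 214·3² = 10848.
c = 2t² / 10848 = 2·448² / 10848 = 37.0029.

37.003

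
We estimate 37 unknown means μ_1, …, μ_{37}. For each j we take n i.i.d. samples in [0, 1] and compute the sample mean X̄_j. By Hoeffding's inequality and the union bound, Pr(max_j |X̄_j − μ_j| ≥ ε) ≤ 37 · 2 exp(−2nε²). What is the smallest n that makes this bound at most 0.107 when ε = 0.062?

851

Need 2·37·exp(−2nε²) ≤ 0.107, i.e. exp(−2nε²) ≤ 0.107/74.
So 2nε² ≥ ln(74/0.107) = 6.538992.
Hence n ≥ 6.538992/(2·0.062²) = 850.545.
The smallest integer n is 851.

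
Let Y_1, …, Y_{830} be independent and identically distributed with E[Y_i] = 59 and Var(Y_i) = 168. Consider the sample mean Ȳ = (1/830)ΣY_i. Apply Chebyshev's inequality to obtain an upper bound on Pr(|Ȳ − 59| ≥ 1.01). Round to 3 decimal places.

0.198

Var(Ȳ) = Var(Y_i)/n = 168/830 = 0.20241.
Chebyshev: Pr(|Ȳ − 59| ≥ 1.01) ≤ Var(Ȳ)/(1.01)² = 168/(830·1.01²) = 0.1984.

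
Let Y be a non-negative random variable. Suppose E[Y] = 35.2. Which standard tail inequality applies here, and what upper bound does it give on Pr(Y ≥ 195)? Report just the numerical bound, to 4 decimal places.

Only the mean of a non-negative variable is known, so Markov's inequality is the applicable tail bound.
Markov's inequality: for a non-negative random variable, Pr(Y ≥ a) ≤ E[Y]/a.
Here E[Y] = 35.2 and a = 195, so the bound is 35.2/195 = 0.1805.

0.1805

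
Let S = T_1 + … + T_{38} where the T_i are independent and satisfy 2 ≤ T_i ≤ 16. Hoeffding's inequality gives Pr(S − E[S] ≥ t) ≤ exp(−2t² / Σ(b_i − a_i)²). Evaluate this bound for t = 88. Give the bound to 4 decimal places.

0.1250

Σ(b_i − a_i)² = 38·(14)² = 7448.
Exponent = 2·88²/7448 = 2.0795.
Bound = exp(−2.0795) = 0.12499.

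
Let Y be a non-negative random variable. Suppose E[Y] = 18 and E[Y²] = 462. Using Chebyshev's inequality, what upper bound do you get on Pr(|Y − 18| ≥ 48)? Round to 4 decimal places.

Var(Y) = E[Y²] − (E[Y])² = 462 − 324 = 138.
Chebyshev's inequality: Pr(|Y − μ| ≥ t) ≤ Var(Y)/t² = 138/2304 = 0.0599.

0.0599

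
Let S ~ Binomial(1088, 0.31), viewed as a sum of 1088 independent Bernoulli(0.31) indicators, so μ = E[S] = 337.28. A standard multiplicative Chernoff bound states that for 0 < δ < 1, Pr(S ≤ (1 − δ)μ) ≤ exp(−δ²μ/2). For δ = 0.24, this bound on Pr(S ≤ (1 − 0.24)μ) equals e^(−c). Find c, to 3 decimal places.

9.714

c = δ²μ/2 = 0.24²·337.28/2 = 9.7137.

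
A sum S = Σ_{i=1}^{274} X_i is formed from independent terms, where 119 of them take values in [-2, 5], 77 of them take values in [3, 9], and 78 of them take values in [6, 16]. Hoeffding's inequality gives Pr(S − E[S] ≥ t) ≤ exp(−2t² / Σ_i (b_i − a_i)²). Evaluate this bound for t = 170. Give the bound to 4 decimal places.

Σ(b_i − a_i)² = 119·7² + 77·6² + 78·10² = 16403.
Exponent = 2·170² / 16403 = 3.52375.
Bound = exp(−3.52375) = 0.02949.

0.0295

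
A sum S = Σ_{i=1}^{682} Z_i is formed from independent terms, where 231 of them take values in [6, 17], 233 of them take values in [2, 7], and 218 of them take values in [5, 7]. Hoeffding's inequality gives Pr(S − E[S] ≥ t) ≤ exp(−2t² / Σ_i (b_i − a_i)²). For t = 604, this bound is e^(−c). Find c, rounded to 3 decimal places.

21.058

Σ(b_i − a_i)² = 231·11² + 233·5² + 218·2² = 34648.
c = 2t² / 34648 = 2·604² / 34648 = 21.0584.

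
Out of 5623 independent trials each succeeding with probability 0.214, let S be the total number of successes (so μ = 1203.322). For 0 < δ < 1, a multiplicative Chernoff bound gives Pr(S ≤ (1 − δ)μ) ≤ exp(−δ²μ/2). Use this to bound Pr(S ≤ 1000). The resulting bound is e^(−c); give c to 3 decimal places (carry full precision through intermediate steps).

Write 1000 = (1 − δ)μ, so δ = 1 − 1000/1203.322 = 0.1689672…
Then the exponent is δ²μ/2 = (μ − 1000)²/(2μ) = 17.177379.

17.177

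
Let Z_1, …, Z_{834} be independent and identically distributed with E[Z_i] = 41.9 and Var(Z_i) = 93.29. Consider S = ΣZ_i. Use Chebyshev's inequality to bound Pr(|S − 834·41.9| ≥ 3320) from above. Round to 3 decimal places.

0.007

Var(S) = n·Var(Z_i) = 834·93.29 = 77803.86.
Chebyshev: Pr(|S − 834·41.9| ≥ 3320) ≤ Var(S)/3320² = 77803.86/11022400 = 0.0071.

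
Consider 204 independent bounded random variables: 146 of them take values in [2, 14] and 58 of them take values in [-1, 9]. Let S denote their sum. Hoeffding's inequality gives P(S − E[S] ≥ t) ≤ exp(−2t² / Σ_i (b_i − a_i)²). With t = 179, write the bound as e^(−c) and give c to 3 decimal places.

Σ(b_i − a_i)² = 146·12² + 58·10² = 26824.
c = 2t² / 26824 = 2·179² / 26824 = 2.3890.

2.389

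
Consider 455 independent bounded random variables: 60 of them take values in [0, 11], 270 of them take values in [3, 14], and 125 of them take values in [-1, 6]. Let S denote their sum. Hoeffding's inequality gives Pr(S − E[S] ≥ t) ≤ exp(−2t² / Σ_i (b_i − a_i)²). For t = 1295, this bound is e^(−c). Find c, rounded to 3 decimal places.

72.827

Σ(b_i − a_i)² = 60·11² + 270·11² + 125·7² = 46055.
c = 2t² / 46055 = 2·1295² / 46055 = 72.8271.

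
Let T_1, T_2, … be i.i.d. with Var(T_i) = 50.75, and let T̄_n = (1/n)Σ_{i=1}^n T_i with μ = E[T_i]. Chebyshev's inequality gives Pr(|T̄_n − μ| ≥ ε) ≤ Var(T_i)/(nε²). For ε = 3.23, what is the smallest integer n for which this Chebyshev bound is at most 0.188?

Require 50.75/(n·3.23²) ≤ 0.188, i.e. n ≥ 50.75/(0.188·3.23²) = 25.875.
The smallest integer n is 26.

26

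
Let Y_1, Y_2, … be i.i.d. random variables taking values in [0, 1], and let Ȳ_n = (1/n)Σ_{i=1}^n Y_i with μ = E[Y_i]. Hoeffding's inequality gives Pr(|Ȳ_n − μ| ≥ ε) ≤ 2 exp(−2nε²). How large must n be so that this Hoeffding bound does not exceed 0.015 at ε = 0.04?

Require 2·exp(−2nε²) ≤ 0.015, i.e. 2nε² ≥ ln(2/0.015) = 4.892852.
So n ≥ 4.892852 / (2·0.04²) = 1529.016.
The smallest integer n is 1530.

1530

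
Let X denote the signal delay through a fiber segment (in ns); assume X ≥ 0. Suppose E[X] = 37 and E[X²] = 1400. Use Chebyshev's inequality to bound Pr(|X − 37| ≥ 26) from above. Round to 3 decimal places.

0.046

Var(X) = E[X²] − (E[X])² = 1400 − 1369 = 31.
Chebyshev's inequality: Pr(|X − μ| ≥ t) ≤ Var(X)/t² = 31/676 = 0.0459.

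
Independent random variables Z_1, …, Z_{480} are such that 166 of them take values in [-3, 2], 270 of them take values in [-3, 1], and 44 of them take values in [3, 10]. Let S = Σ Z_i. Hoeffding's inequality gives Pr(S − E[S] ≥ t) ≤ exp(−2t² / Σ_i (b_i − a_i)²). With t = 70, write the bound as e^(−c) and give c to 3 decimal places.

Σ(b_i − a_i)² = 166·5² + 270·4² + 44·7² = 10626.
c = 2t² / 10626 = 2·70² / 10626 = 0.9223.

0.922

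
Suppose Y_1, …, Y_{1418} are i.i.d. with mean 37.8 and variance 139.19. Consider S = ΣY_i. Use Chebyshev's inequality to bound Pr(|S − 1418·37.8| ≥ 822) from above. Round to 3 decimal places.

Var(S) = n·Var(Y_i) = 1418·139.19 = 197371.42.
Chebyshev: Pr(|S − 1418·37.8| ≥ 822) ≤ Var(S)/822² = 197371.42/675684 = 0.2921.

0.292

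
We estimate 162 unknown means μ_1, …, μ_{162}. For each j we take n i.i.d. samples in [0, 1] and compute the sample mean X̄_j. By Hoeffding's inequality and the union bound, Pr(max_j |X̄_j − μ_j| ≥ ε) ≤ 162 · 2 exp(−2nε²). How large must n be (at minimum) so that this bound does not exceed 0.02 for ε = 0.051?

Need 2·162·exp(−2nε²) ≤ 0.02, i.e. exp(−2nε²) ≤ 0.02/324.
So 2nε² ≥ ln(324/0.02) = 9.692767.
Hence n ≥ 9.692767/(2·0.051²) = 1863.277.
The smallest integer n is 1864.

1864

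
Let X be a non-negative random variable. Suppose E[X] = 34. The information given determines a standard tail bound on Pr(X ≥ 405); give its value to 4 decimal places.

Only the mean of a non-negative variable is known, so Markov's inequality is the applicable tail bound.
Markov's inequality: for a non-negative random variable, Pr(X ≥ a) ≤ E[X]/a.
Here E[X] = 34 and a = 405, so the bound is 34/405 = 0.0840.

0.0840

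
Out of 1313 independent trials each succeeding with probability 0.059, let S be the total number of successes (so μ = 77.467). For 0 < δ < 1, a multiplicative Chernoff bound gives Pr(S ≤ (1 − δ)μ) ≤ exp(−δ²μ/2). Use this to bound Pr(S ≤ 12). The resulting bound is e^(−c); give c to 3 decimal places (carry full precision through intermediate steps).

Write 12 = (1 − δ)μ, so δ = 1 − 12/77.467 = 0.8450953…
Then the exponent is δ²μ/2 = (μ − 12)²/(2μ) = 27.662928.

27.663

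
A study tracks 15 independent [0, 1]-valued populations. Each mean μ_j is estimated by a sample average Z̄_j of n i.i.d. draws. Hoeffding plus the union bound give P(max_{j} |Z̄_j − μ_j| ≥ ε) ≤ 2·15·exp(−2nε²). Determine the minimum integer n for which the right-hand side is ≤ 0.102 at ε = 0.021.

Need 2·15·exp(−2nε²) ≤ 0.102, i.e. exp(−2nε²) ≤ 0.102/30.
So 2nε² ≥ ln(30/0.102) = 5.683980.
Hence n ≥ 5.683980/(2·0.021²) = 6444.422.
The smallest integer n is 6445.

6445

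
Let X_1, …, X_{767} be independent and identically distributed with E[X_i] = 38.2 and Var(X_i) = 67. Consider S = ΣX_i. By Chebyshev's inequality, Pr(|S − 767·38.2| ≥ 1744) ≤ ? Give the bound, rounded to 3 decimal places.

0.017

Var(S) = n·Var(X_i) = 767·67 = 51389.
Chebyshev: Pr(|S − 767·38.2| ≥ 1744) ≤ Var(S)/1744² = 51389/3041536 = 0.0169.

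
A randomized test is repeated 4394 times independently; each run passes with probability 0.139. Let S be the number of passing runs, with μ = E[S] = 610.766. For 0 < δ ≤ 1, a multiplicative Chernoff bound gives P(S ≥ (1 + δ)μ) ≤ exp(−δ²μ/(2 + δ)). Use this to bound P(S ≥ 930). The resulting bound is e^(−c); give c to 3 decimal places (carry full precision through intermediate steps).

Write 930 = (1 + δ)μ, so δ = 930/610.766 − 1 = 0.5226781…
Then the exponent is δ²μ/(2 + δ) = (930 − μ)² / (μ·(2 + δ)) = 66.142650.

66.143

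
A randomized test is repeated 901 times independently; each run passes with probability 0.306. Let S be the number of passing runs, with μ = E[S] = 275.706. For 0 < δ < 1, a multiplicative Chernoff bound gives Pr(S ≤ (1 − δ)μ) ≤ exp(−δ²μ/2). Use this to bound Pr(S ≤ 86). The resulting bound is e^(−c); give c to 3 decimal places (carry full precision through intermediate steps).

Write 86 = (1 − δ)μ, so δ = 1 − 86/275.706 = 0.6880735…
Then the exponent is δ²μ/2 = (μ − 86)²/(2μ) = 65.265838.

65.266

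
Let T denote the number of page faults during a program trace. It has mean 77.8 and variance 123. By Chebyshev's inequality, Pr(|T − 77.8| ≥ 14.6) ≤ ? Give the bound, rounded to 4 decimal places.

0.5770

Chebyshev: Pr(|T − μ| ≥ t) ≤ Var(T)/t².
Bound = 123 / 213.16 = 0.5770.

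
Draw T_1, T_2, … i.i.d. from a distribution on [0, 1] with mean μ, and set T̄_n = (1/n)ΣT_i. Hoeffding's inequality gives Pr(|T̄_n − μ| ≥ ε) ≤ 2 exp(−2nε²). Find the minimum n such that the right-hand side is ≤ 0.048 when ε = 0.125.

Require 2·exp(−2nε²) ≤ 0.048, i.e. 2nε² ≥ ln(2/0.048) = 3.729701.
So n ≥ 3.729701 / (2·0.125²) = 119.350.
The smallest integer n is 120.

120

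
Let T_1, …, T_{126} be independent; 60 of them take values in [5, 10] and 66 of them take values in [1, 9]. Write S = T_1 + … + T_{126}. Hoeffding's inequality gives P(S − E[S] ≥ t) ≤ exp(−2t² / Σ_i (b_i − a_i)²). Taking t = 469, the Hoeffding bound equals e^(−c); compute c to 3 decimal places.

76.856

Σ(b_i − a_i)² = 60·5² + 66·8² = 5724.
c = 2t² / 5724 = 2·469² / 5724 = 76.8557.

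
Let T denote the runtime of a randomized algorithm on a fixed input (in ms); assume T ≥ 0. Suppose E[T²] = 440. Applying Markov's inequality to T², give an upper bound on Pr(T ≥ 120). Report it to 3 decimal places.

0.031

Since T ≥ 0, the event {T ≥ 120} is the same as {T² ≥ 14400}.
Markov's inequality applied to T² gives Pr(T² ≥ 14400) ≤ E[T²]/14400 = 440/14400 = 0.0306.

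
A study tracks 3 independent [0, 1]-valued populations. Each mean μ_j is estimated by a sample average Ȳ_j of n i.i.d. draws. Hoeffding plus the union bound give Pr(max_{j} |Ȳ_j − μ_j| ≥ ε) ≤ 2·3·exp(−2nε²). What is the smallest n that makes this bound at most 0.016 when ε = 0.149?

134

Need 2·3·exp(−2nε²) ≤ 0.016, i.e. exp(−2nε²) ≤ 0.016/6.
So 2nε² ≥ ln(6/0.016) = 5.926926.
Hence n ≥ 5.926926/(2·0.149²) = 133.483.
The smallest integer n is 134.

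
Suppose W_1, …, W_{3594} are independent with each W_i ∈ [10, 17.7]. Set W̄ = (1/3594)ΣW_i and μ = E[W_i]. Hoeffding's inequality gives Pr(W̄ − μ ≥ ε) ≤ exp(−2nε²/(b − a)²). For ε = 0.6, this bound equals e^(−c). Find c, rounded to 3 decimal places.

c = 2nε²/(b − a)² = 2·3594·0.6² / 7.7² = 43.6445.

43.644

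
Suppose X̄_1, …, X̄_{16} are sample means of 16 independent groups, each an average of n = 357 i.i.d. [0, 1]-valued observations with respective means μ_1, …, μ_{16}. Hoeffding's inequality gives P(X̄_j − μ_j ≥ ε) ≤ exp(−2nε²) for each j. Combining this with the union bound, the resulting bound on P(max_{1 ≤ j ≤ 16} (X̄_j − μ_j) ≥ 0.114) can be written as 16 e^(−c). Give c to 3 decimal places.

Union bound over the 16 events: P(max_{1 ≤ j ≤ 16} (X̄_j − μ_j) ≥ 0.114) ≤ 16·exp(−2nε²) = 16 exp(−2·357·0.114²).
So c = 2·357·0.114² = 9.2791.

9.279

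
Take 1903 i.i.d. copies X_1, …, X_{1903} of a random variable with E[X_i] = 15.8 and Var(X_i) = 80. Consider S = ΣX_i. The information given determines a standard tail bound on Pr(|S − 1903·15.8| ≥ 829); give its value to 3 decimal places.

With mean and variance of each term known, Chebyshev's inequality bounds the deviation of the sum (or sample mean).
Var(S) = n·Var(X_i) = 1903·80 = 152240.
Chebyshev: Pr(|S − 1903·15.8| ≥ 829) ≤ Var(S)/829² = 152240/687241 = 0.2215.

0.222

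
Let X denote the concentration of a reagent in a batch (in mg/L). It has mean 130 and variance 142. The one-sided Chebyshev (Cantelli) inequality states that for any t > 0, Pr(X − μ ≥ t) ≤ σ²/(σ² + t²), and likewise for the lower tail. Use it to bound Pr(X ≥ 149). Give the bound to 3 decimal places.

Here σ² = 142 and t = 19, so σ² + t² = 503.
Cantelli's bound: 142/503 = 0.2823.

0.282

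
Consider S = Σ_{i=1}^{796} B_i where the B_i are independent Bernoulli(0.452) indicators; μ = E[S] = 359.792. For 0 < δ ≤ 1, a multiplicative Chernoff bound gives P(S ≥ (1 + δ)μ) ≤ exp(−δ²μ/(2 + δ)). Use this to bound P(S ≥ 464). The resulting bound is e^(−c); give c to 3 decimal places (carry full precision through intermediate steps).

13.182

Write 464 = (1 + δ)μ, so δ = 464/359.792 − 1 = 0.289634…
Then the exponent is δ²μ/(2 + δ) = (464 − μ)² / (μ·(2 + δ)) = 13.182098.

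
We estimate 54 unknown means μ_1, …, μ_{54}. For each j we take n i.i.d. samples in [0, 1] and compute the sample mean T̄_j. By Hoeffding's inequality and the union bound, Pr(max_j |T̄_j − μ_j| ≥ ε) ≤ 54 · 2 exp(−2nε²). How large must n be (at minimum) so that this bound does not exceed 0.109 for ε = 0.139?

Need 2·54·exp(−2nε²) ≤ 0.109, i.e. exp(−2nε²) ≤ 0.109/108.
So 2nε² ≥ ln(108/0.109) = 6.898539.
Hence n ≥ 6.898539/(2·0.139²) = 178.524.
The smallest integer n is 179.

179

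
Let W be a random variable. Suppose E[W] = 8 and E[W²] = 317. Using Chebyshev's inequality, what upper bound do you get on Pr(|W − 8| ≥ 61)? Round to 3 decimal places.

0.068

Var(W) = E[W²] − (E[W])² = 317 − 64 = 253.
Chebyshev's inequality: Pr(|W − μ| ≥ t) ≤ Var(W)/t² = 253/3721 = 0.0680.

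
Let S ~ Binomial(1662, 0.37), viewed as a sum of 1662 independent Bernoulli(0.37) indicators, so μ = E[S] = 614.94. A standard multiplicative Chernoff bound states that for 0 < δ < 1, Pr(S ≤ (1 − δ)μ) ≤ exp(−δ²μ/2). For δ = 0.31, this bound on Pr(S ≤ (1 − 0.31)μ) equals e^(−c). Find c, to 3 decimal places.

c = δ²μ/2 = 0.31²·614.94/2 = 29.5479.

29.548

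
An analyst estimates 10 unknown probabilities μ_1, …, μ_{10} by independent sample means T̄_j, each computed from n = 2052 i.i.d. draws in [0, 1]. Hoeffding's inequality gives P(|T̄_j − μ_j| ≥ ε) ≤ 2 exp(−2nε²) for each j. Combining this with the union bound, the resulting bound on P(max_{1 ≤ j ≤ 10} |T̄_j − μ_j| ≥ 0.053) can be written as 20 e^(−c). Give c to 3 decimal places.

Union bound over the 10 events: P(max_{1 ≤ j ≤ 10} |T̄_j − μ_j| ≥ 0.053) ≤ 10·2·exp(−2nε²) = 20 exp(−2·2052·0.053²).
So c = 2·2052·0.053² = 11.5281.

11.528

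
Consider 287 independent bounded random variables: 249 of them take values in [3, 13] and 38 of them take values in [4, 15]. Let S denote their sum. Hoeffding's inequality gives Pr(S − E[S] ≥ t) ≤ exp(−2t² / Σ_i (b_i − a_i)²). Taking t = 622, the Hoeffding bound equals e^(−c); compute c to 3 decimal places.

Σ(b_i − a_i)² = 249·10² + 38·11² = 29498.
c = 2t² / 29498 = 2·622² / 29498 = 26.2312.

26.231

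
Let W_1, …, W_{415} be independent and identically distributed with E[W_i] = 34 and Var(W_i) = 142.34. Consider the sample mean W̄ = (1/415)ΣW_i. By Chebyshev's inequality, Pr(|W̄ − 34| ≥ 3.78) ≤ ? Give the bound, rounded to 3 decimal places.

Var(W̄) = Var(W_i)/n = 142.34/415 = 0.34299.
Chebyshev: Pr(|W̄ − 34| ≥ 3.78) ≤ Var(W̄)/(3.78)² = 142.34/(415·3.78²) = 0.0240.

0.024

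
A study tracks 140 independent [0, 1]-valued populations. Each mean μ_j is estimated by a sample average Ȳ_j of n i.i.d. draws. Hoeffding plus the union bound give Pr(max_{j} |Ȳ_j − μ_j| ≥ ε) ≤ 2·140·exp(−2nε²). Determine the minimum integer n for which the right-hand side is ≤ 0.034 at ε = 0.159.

179

Need 2·140·exp(−2nε²) ≤ 0.034, i.e. exp(−2nε²) ≤ 0.034/280.
So 2nε² ≥ ln(280/0.034) = 9.016184.
Hence n ≥ 9.016184/(2·0.159²) = 178.319.
The smallest integer n is 179.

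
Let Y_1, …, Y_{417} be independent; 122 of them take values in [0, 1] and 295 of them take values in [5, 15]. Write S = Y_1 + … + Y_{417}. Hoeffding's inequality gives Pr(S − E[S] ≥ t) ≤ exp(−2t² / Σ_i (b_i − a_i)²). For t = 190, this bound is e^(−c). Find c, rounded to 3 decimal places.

2.437

Σ(b_i − a_i)² = 122·1² + 295·10² = 29622.
c = 2t² / 29622 = 2·190² / 29622 = 2.4374.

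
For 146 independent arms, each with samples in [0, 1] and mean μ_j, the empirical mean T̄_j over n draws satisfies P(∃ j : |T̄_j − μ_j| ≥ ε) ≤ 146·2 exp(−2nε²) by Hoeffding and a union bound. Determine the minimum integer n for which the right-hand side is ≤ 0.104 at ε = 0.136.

Need 2·146·exp(−2nε²) ≤ 0.104, i.e. exp(−2nε²) ≤ 0.104/292.
So 2nε² ≥ ln(292/0.104) = 7.940118.
Hence n ≥ 7.940118/(2·0.136²) = 214.644.
The smallest integer n is 215.

215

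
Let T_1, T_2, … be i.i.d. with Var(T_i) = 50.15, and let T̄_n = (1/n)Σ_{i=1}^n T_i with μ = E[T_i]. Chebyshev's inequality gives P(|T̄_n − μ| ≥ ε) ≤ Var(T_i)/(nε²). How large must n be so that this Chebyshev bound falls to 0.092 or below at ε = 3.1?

Require 50.15/(n·3.1²) ≤ 0.092, i.e. n ≥ 50.15/(0.092·3.1²) = 56.723.
The smallest integer n is 57.

57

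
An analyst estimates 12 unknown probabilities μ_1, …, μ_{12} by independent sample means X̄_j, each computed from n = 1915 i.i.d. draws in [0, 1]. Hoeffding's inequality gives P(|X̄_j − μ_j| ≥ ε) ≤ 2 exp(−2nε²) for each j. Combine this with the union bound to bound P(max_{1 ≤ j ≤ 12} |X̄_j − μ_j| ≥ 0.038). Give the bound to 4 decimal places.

Per-experiment Hoeffding bound: 2·exp(−2·1915·0.038²) = 2·exp(−5.53052) = 0.0079279.
Union bound over 12 events: 12·0.0079279 = 0.09513.

0.0951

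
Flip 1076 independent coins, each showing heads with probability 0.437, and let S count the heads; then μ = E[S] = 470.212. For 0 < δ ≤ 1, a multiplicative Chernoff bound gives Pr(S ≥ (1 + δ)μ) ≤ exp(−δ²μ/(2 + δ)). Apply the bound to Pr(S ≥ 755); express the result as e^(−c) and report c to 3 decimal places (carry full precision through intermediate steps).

Write 755 = (1 + δ)μ, so δ = 755/470.212 − 1 = 0.6056587…
Then the exponent is δ²μ/(2 + δ) = (755 − μ)² / (μ·(2 + δ)) = 66.196058.

66.196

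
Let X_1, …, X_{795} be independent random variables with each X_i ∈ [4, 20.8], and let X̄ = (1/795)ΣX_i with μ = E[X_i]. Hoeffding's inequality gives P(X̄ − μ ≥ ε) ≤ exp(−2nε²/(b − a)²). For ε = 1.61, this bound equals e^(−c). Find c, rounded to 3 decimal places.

14.603

c = 2nε²/(b − a)² = 2·795·1.61² / 16.8² = 14.6026.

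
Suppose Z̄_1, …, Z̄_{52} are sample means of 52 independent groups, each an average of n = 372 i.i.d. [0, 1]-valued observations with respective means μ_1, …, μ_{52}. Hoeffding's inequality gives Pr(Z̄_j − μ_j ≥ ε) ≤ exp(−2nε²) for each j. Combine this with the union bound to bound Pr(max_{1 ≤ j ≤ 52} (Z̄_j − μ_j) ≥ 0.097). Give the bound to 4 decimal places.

Per-experiment Hoeffding bound: exp(−2·372·0.097²) = exp(−7.00030) = 0.00091161.
Union bound over 52 events: 52·0.00091161 = 0.04740.

0.0474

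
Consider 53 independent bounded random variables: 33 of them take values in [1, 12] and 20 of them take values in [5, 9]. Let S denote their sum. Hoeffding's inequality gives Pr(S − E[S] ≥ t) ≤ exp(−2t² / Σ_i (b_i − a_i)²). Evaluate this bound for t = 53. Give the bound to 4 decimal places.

0.2718

Σ(b_i − a_i)² = 33·11² + 20·4² = 4313.
Exponent = 2·53² / 4313 = 1.30257.
Bound = exp(−1.30257) = 0.27183.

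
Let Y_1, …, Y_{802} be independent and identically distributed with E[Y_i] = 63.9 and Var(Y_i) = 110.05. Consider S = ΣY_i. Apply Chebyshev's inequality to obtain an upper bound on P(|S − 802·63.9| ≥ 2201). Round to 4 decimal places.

Var(S) = n·Var(Y_i) = 802·110.05 = 88260.1.
Chebyshev: P(|S − 802·63.9| ≥ 2201) ≤ Var(S)/2201² = 88260.1/4844401 = 0.0182.

0.0182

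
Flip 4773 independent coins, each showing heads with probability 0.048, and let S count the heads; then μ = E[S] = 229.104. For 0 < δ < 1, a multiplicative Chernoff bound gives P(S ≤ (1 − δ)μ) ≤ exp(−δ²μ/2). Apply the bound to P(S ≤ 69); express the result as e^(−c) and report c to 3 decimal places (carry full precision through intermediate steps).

Write 69 = (1 − δ)μ, so δ = 1 − 69/229.104 = 0.6988267…
Then the exponent is δ²μ/2 = (μ − 69)²/(2μ) = 55.942478.

55.942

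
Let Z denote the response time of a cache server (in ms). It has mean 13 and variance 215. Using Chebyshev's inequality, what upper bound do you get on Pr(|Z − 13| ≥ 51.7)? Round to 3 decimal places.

Chebyshev: Pr(|Z − μ| ≥ t) ≤ Var(Z)/t².
Bound = 215 / 2672.89 = 0.0804.

0.080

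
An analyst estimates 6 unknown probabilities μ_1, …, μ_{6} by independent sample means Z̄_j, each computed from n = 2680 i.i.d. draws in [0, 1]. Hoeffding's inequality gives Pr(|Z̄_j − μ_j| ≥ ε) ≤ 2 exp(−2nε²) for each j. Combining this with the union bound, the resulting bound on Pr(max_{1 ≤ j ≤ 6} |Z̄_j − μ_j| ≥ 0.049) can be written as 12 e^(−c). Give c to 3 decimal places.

12.869

Union bound over the 6 events: Pr(max_{1 ≤ j ≤ 6} |Z̄_j − μ_j| ≥ 0.049) ≤ 6·2·exp(−2nε²) = 12 exp(−2·2680·0.049²).
So c = 2·2680·0.049² = 12.8694.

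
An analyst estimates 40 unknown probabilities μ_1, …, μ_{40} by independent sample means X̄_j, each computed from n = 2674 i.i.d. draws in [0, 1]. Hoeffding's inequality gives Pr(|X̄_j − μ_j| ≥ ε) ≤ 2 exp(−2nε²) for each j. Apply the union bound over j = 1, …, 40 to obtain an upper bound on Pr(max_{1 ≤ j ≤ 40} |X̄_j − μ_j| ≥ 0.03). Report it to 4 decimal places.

0.6497

Per-experiment Hoeffding bound: 2·exp(−2·2674·0.03²) = 2·exp(−4.81320) = 0.016244.
Union bound over 40 events: 40·0.016244 = 0.64975.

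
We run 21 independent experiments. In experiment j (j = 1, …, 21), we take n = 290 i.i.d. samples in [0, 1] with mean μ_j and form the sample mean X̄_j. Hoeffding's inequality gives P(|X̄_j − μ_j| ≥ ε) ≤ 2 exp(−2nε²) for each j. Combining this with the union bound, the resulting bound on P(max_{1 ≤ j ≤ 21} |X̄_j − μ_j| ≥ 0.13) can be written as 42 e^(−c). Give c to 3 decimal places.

9.802

Union bound over the 21 events: P(max_{1 ≤ j ≤ 21} |X̄_j − μ_j| ≥ 0.13) ≤ 21·2·exp(−2nε²) = 42 exp(−2·290·0.13²).
So c = 2·290·0.13² = 9.8020.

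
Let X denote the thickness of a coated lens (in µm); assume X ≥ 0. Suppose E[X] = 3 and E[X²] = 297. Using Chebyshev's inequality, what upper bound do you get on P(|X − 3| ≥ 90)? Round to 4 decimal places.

Var(X) = E[X²] − (E[X])² = 297 − 9 = 288.
Chebyshev's inequality: P(|X − μ| ≥ t) ≤ Var(X)/t² = 288/8100 = 0.0356.

0.0356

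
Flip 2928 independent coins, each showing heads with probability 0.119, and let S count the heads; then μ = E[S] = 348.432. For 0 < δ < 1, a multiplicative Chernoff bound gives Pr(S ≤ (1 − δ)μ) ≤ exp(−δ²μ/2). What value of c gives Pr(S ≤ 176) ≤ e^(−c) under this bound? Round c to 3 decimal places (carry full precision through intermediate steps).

42.667

Write 176 = (1 − δ)μ, so δ = 1 − 176/348.432 = 0.4948799…
Then the exponent is δ²μ/2 = (μ − 176)²/(2μ) = 42.666567.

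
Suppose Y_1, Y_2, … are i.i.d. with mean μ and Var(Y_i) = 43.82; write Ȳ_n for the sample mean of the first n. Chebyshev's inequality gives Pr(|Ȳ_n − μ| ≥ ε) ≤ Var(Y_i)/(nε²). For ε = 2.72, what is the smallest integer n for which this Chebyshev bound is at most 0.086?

Require 43.82/(n·2.72²) ≤ 0.086, i.e. n ≥ 43.82/(0.086·2.72²) = 68.871.
The smallest integer n is 69.

69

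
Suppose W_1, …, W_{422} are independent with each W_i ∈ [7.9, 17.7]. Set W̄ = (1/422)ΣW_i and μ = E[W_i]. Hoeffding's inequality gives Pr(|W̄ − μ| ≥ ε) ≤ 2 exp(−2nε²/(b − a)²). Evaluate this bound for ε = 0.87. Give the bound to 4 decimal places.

Exponent: 2nε²/(b − a)² = 2·422·0.87² / 9.8² = 6.65164.
Bound = 2·exp(−6.65164) = 0.00258.

0.0026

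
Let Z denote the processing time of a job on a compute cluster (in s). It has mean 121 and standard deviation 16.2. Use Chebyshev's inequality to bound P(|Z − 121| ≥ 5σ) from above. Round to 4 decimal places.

0.0400

Chebyshev: P(|Z − μ| ≥ t) ≤ Var(Z)/t².
Var(Z) = σ² = 16.2² = 262.44.
t = 5·16.2 = 81.
Bound = 262.44 / 6561 = 0.0400.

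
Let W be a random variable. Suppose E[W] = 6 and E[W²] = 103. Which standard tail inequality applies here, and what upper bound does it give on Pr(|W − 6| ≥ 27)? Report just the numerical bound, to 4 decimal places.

The first two moments determine the variance, so Chebyshev's inequality is the sharpest standard bound available.
Var(W) = E[W²] − (E[W])² = 103 − 36 = 67.
Chebyshev's inequality: Pr(|W − μ| ≥ t) ≤ Var(W)/t² = 67/729 = 0.0919.

0.0919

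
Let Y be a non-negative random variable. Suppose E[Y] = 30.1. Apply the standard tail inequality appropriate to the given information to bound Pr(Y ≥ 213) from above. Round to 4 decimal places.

0.1413

Only the mean of a non-negative variable is known, so Markov's inequality is the applicable tail bound.
Markov's inequality: for a non-negative random variable, Pr(Y ≥ a) ≤ E[Y]/a.
Here E[Y] = 30.1 and a = 213, so the bound is 30.1/213 = 0.1413.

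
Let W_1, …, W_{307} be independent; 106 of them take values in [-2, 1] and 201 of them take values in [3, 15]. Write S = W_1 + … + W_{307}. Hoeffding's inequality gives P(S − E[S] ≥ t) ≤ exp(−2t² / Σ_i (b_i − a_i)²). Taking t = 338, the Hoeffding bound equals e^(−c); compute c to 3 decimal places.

7.642

Σ(b_i − a_i)² = 106·3² + 201·12² = 29898.
c = 2t² / 29898 = 2·338² / 29898 = 7.6423.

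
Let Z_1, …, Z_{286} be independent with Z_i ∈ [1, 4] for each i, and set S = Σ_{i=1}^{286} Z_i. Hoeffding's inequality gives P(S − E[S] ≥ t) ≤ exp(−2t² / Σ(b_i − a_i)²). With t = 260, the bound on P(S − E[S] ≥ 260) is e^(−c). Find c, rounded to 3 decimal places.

52.525

Σ(b_i − a_i)² = 286·(3)² = 2574.
c = 2t²/2574 = 2·260²/2574 = 52.5253.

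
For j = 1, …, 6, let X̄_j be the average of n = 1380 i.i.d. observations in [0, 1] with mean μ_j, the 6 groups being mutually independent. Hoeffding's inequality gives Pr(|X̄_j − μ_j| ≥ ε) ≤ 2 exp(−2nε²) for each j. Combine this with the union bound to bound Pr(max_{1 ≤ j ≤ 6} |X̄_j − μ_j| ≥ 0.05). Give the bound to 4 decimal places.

Per-experiment Hoeffding bound: 2·exp(−2·1380·0.05²) = 2·exp(−6.90000) = 0.0020156.
Union bound over 6 events: 6·0.0020156 = 0.01209.

0.0121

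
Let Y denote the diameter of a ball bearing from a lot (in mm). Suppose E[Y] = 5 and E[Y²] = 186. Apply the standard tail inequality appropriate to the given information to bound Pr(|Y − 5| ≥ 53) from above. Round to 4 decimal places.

The first two moments determine the variance, so Chebyshev's inequality is the sharpest standard bound available.
Var(Y) = E[Y²] − (E[Y])² = 186 − 25 = 161.
Chebyshev's inequality: Pr(|Y − μ| ≥ t) ≤ Var(Y)/t² = 161/2809 = 0.0573.

0.0573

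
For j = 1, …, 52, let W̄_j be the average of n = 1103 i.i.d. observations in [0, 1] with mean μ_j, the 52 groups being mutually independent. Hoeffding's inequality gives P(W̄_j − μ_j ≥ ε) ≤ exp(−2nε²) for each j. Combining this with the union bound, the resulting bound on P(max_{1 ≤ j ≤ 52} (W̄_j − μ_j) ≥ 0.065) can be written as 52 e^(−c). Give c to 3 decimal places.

Union bound over the 52 events: P(max_{1 ≤ j ≤ 52} (W̄_j − μ_j) ≥ 0.065) ≤ 52·exp(−2nε²) = 52 exp(−2·1103·0.065²).
So c = 2·1103·0.065² = 9.3203.

9.320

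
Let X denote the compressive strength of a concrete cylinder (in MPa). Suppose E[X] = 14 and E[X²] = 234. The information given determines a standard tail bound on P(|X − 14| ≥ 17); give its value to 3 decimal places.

The first two moments determine the variance, so Chebyshev's inequality is the sharpest standard bound available.
Var(X) = E[X²] − (E[X])² = 234 − 196 = 38.
Chebyshev's inequality: P(|X − μ| ≥ t) ≤ Var(X)/t² = 38/289 = 0.1315.

0.131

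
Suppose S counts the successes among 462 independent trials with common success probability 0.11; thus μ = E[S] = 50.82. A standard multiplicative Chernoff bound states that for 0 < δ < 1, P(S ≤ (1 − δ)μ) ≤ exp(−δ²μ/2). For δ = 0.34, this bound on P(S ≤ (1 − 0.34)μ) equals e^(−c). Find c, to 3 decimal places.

2.937

c = δ²μ/2 = 0.34²·50.82/2 = 2.9374.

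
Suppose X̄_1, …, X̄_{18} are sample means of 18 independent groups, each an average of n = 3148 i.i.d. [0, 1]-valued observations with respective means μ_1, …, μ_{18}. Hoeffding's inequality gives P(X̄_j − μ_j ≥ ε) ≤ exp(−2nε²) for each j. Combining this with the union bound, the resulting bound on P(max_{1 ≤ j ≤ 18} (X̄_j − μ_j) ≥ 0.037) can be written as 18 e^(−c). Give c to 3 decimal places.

8.619

Union bound over the 18 events: P(max_{1 ≤ j ≤ 18} (X̄_j − μ_j) ≥ 0.037) ≤ 18·exp(−2nε²) = 18 exp(−2·3148·0.037²).
So c = 2·3148·0.037² = 8.6192.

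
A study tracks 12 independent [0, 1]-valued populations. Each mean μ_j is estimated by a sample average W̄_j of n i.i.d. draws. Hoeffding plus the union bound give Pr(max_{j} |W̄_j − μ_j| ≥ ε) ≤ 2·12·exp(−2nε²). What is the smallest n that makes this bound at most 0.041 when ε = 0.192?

Need 2·12·exp(−2nε²) ≤ 0.041, i.e. exp(−2nε²) ≤ 0.041/24.
So 2nε² ≥ ln(24/0.041) = 6.372237.
Hence n ≥ 6.372237/(2·0.192²) = 86.429.
The smallest integer n is 87.

87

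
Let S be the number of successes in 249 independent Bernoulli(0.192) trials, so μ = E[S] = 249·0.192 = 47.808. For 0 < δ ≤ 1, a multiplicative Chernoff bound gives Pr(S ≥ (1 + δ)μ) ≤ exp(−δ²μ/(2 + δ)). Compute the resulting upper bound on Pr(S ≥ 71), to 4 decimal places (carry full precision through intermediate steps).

Write 71 = (1 + δ)μ, so δ = 71/47.808 − 1 = 0.4851071…
Then the exponent is δ²μ/(2 + δ) = (71 − μ)² / (μ·(2 + δ)) = 4.527211.
Bound = exp(−4.527211) = 0.01081.

0.0108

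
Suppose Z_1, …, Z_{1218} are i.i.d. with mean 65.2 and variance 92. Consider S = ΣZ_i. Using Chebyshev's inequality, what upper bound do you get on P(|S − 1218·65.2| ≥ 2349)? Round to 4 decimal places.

Var(S) = n·Var(Z_i) = 1218·92 = 112056.
Chebyshev: P(|S − 1218·65.2| ≥ 2349) ≤ Var(S)/2349² = 112056/5517801 = 0.0203.

0.0203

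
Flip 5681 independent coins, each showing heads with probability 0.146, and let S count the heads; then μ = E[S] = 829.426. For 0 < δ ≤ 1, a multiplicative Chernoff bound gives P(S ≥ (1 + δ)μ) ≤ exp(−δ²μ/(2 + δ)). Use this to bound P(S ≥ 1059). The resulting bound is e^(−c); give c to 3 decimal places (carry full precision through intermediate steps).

27.909

Write 1059 = (1 + δ)μ, so δ = 1059/829.426 − 1 = 0.2767866…
Then the exponent is δ²μ/(2 + δ) = (1059 − μ)² / (μ·(2 + δ)) = 27.909074.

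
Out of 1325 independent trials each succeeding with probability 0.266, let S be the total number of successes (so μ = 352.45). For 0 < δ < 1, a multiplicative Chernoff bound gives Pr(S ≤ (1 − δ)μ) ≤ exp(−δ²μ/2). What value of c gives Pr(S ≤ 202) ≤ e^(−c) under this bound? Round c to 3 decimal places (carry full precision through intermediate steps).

32.111

Write 202 = (1 − δ)μ, so δ = 1 − 202/352.45 = 0.4268691…
Then the exponent is δ²μ/2 = (μ − 202)²/(2μ) = 32.111225.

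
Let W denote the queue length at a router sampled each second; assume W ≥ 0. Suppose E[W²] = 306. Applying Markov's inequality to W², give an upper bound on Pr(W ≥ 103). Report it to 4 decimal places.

Since W ≥ 0, the event {W ≥ 103} is the same as {W² ≥ 10609}.
Markov's inequality applied to W² gives Pr(W² ≥ 10609) ≤ E[W²]/10609 = 306/10609 = 0.0288.

0.0288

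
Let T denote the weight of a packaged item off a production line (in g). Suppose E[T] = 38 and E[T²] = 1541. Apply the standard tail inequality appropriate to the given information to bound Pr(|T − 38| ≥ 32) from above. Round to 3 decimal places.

0.095

The first two moments determine the variance, so Chebyshev's inequality is the sharpest standard bound available.
Var(T) = E[T²] − (E[T])² = 1541 − 1444 = 97.
Chebyshev's inequality: Pr(|T − μ| ≥ t) ≤ Var(T)/t² = 97/1024 = 0.0947.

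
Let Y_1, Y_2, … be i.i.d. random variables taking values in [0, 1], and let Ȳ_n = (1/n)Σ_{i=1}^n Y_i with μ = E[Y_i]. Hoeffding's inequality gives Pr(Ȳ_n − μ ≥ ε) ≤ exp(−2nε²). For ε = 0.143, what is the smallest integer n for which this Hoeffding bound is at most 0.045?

Require exp(−2nε²) ≤ 0.045, i.e. 2nε² ≥ ln(1/0.045) = 3.101093.
So n ≥ 3.101093 / (2·0.143²) = 75.825.
The smallest integer n is 76.

76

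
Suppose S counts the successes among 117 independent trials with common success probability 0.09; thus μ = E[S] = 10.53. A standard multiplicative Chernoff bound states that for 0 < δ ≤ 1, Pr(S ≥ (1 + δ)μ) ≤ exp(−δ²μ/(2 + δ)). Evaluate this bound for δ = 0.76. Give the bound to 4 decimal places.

0.1104

Exponent = δ²μ/(2 + δ) = 0.76²·10.53/2.76 = 2.2037.
Bound = exp(−2.2037) = 0.11040.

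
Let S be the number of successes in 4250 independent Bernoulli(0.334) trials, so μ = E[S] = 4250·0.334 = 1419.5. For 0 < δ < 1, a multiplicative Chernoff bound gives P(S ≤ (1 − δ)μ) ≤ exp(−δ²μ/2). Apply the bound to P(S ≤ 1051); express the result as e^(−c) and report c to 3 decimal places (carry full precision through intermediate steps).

Write 1051 = (1 − δ)μ, so δ = 1 − 1051/1419.5 = 0.2595985…
Then the exponent is δ²μ/2 = (μ − 1051)²/(2μ) = 47.831014.

47.831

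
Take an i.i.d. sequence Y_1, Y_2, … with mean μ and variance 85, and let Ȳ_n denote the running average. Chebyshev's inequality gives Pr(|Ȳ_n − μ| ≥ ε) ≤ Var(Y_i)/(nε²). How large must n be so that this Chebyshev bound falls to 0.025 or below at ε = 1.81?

1038

Require 85/(n·1.81²) ≤ 0.025, i.e. n ≥ 85/(0.025·1.81²) = 1037.819.
The smallest integer n is 1038.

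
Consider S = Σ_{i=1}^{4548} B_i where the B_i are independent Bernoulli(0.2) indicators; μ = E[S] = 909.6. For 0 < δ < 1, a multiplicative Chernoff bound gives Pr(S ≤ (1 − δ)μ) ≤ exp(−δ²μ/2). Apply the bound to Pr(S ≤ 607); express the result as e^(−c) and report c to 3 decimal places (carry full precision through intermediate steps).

50.334

Write 607 = (1 − δ)μ, so δ = 1 − 607/909.6 = 0.3326737…
Then the exponent is δ²μ/2 = (μ − 607)²/(2μ) = 50.333531.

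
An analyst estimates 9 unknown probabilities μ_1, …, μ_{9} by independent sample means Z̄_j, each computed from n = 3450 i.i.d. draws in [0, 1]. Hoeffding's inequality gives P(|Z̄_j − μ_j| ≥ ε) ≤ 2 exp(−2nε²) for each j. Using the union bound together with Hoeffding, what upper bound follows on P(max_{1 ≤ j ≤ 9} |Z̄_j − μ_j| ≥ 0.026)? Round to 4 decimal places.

0.1696

Per-experiment Hoeffding bound: 2·exp(−2·3450·0.026²) = 2·exp(−4.66440) = 0.01885.
Union bound over 9 events: 9·0.01885 = 0.16965.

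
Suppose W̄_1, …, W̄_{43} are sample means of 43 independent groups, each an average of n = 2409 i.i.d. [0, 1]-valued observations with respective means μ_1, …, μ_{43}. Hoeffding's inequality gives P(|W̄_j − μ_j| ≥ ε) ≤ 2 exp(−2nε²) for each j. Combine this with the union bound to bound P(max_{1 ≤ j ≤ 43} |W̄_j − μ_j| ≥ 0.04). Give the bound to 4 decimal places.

0.0386

Per-experiment Hoeffding bound: 2·exp(−2·2409·0.04²) = 2·exp(−7.70880) = 0.00089772.
Union bound over 43 events: 43·0.00089772 = 0.03860.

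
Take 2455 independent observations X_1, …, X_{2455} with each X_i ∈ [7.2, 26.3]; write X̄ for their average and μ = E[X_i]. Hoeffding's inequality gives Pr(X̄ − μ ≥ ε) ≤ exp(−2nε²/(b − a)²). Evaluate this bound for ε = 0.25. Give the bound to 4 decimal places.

Exponent: 2nε²/(b − a)² = 2·2455·0.25² / 19.1² = 0.84119.
Bound = exp(−0.84119) = 0.43120.

0.4312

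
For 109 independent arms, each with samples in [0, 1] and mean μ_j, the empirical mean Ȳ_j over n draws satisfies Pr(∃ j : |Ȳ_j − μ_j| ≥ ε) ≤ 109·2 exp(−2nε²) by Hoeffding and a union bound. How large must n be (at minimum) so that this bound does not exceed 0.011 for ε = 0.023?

9352

Need 2·109·exp(−2nε²) ≤ 0.011, i.e. exp(−2nε²) ≤ 0.011/218.
So 2nε² ≥ ln(218/0.011) = 9.894355.
Hence n ≥ 9.894355/(2·0.023²) = 9351.942.
The smallest integer n is 9352.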